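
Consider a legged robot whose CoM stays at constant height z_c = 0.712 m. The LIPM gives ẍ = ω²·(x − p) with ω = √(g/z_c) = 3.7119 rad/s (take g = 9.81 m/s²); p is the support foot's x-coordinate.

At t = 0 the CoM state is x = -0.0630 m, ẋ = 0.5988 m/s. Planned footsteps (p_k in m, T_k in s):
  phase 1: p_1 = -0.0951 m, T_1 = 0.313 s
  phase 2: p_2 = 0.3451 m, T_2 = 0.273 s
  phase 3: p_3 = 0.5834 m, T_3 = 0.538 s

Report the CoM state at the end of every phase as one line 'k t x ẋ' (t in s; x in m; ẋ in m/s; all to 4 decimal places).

1 0.3130 0.1937 1.2222
2 0.5860 0.5029 1.2335
3 1.1240 1.4830 3.5473

phase 1: p=-0.0951, T=0.313, ωT=1.161825, cosh=1.754337, sinh=1.441422; start (x,ẋ)=(-0.063000, 0.598800) → end (x,ẋ)=(0.193743, 1.222245)
phase 2: p=0.3451, T=0.273, ωT=1.013349, cosh=1.558906, sinh=1.195905; start (x,ẋ)=(0.193743, 1.222245) → end (x,ẋ)=(0.502933, 1.233480)
phase 3: p=0.5834, T=0.538, ωT=1.997002, cosh=3.751340, sinh=3.615598; start (x,ẋ)=(0.502933, 1.233480) → end (x,ẋ)=(1.483020, 3.547280)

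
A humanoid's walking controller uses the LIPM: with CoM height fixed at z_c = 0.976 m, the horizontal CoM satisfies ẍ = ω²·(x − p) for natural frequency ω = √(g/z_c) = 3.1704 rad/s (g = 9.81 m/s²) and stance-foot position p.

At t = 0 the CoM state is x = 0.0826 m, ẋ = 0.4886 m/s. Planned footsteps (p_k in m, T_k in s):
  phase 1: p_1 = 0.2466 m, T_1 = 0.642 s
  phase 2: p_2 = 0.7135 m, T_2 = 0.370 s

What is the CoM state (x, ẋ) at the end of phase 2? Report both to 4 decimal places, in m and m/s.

phase 1: p=0.2466, T=0.642, ωT=2.035397, cosh=3.892959, sinh=3.762330; start (x,ẋ)=(0.082600, 0.488600) → end (x,ẋ)=(0.187979, -0.054107)
phase 2: p=0.7135, T=0.370, ωT=1.173048, cosh=1.770625, sinh=1.461203; start (x,ẋ)=(0.187979, -0.054107) → end (x,ẋ)=(-0.241938, -2.530332)

x = -0.2419, ẋ = -2.5303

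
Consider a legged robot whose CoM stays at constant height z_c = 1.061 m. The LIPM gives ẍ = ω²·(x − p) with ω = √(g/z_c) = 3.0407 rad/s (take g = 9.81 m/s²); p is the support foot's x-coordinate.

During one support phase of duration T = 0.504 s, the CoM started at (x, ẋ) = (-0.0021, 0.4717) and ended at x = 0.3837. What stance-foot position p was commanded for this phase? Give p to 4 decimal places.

ωT = 3.0407·0.504 = 1.532513; cosh(ωT) = 2.422894, sinh(ωT) = 2.206902
x(T) = p + (x₀−p)·cosh(ωT) + (ẋ₀/ω)·sinh(ωT) ⇒ p·(1 − cosh) = x(T) − x₀·cosh − (ẋ₀/ω)·sinh
numerator   = 0.3837 − (-0.0021)·2.422894 − (0.4717/3.0407)·2.206902 = 0.046434
denominator = 1 − 2.422894 = -1.422894
p = 0.046434 / -1.422894 = -0.0326

p = -0.0326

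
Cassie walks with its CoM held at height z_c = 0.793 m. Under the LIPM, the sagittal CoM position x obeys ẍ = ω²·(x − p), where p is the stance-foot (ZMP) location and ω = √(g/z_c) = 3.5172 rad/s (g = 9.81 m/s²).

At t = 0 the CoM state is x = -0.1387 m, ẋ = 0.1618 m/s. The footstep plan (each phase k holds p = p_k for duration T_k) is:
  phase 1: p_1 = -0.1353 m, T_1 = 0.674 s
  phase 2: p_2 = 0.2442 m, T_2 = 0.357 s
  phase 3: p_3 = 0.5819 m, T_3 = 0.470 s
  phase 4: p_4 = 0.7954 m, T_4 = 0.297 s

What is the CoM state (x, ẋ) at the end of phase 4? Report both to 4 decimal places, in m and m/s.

phase 1: p=-0.1353, T=0.674, ωT=2.370593, cosh=5.398580, sinh=5.305155; start (x,ẋ)=(-0.138700, 0.161800) → end (x,ẋ)=(0.090395, 0.810049)
phase 2: p=0.2442, T=0.357, ωT=1.255640, cosh=1.897489, sinh=1.612596; start (x,ẋ)=(0.090395, 0.810049) → end (x,ẋ)=(0.323755, 0.664706)
phase 3: p=0.5819, T=0.470, ωT=1.653084, cosh=2.707261, sinh=2.515802; start (x,ẋ)=(0.323755, 0.664706) → end (x,ẋ)=(0.358489, -0.484684)
phase 4: p=0.7954, T=0.297, ωT=1.044608, cosh=1.597057, sinh=1.245228; start (x,ẋ)=(0.358489, -0.484684) → end (x,ẋ)=(-0.073969, -2.687614)

x = -0.0740, ẋ = -2.6876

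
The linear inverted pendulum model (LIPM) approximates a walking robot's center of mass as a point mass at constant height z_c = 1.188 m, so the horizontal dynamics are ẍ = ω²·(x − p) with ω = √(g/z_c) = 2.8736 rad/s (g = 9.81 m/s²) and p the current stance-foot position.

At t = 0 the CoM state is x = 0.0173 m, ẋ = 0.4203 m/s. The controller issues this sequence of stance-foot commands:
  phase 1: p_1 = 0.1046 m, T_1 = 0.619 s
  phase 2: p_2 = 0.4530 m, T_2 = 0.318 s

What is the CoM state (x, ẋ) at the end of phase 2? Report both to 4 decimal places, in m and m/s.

x = 0.3762, ẋ = 0.2263

phase 1: p=0.1046, T=0.619, ωT=1.778758, cosh=3.045673, sinh=2.876825; start (x,ẋ)=(0.017300, 0.420300) → end (x,ẋ)=(0.259484, 0.558401)
phase 2: p=0.4530, T=0.318, ωT=0.913805, cosh=1.447394, sinh=1.046399; start (x,ẋ)=(0.259484, 0.558401) → end (x,ẋ)=(0.376244, 0.226338)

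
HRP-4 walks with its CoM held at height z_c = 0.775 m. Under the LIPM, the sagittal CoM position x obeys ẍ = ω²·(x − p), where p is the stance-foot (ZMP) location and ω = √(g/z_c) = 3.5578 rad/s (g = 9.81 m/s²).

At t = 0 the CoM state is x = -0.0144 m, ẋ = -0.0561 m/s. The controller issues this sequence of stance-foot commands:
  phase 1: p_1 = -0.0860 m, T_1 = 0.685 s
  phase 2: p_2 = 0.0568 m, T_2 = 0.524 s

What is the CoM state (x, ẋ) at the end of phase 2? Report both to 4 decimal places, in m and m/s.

x = 1.6459, ẋ = 5.7284

phase 1: p=-0.0860, T=0.685, ωT=2.437093, cosh=5.763576, sinh=5.676161; start (x,ẋ)=(-0.014400, -0.056100) → end (x,ẋ)=(0.237169, 1.122600)
phase 2: p=0.0568, T=0.524, ωT=1.864287, cosh=3.303171, sinh=3.148165; start (x,ẋ)=(0.237169, 1.122600) → end (x,ẋ)=(1.645938, 5.728374)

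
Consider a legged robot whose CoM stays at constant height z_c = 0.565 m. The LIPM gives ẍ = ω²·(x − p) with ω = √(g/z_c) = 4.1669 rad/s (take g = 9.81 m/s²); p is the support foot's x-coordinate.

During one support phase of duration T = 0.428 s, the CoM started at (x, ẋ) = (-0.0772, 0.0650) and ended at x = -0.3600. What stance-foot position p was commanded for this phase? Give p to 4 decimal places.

ωT = 4.1669·0.428 = 1.783433; cosh(ωT) = 3.059155, sinh(ωT) = 2.891095
x(T) = p + (x₀−p)·cosh(ωT) + (ẋ₀/ω)·sinh(ωT) ⇒ p·(1 − cosh) = x(T) − x₀·cosh − (ẋ₀/ω)·sinh
numerator   = -0.3600 − (-0.0772)·3.059155 − (0.0650/4.1669)·2.891095 = -0.168932
denominator = 1 − 3.059155 = -2.059155
p = -0.168932 / -2.059155 = 0.0820

p = 0.0820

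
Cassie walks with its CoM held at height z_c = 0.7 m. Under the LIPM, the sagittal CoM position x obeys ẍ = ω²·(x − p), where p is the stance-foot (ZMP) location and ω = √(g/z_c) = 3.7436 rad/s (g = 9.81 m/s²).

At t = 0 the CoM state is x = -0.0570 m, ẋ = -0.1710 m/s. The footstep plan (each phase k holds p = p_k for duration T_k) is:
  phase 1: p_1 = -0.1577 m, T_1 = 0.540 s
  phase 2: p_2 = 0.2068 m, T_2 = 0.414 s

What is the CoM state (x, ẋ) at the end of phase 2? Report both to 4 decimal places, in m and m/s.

phase 1: p=-0.1577, T=0.540, ωT=2.021544, cosh=3.841212, sinh=3.708761; start (x,ẋ)=(-0.057000, -0.171000) → end (x,ẋ)=(0.059701, 0.741283)
phase 2: p=0.2068, T=0.414, ωT=1.549850, cosh=2.461523, sinh=2.249243; start (x,ẋ)=(0.059701, 0.741283) → end (x,ẋ)=(0.290094, 0.586077)

x = 0.2901, ẋ = 0.5861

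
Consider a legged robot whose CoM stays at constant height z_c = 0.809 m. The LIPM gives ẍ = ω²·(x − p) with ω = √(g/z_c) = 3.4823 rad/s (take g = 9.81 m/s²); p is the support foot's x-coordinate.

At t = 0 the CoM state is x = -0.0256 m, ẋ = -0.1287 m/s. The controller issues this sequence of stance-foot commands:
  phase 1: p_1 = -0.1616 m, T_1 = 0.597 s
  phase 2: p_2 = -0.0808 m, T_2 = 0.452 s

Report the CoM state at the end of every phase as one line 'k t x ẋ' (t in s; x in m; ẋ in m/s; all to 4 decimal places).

1 0.5970 0.2452 1.3412
2 1.0490 1.6290 5.9967

phase 1: p=-0.1616, T=0.597, ωT=2.078933, cosh=4.060499, sinh=3.935435; start (x,ẋ)=(-0.025600, -0.128700) → end (x,ẋ)=(0.245181, 1.341208)
phase 2: p=-0.0808, T=0.452, ωT=1.574000, cosh=2.516563, sinh=2.309348; start (x,ẋ)=(0.245181, 1.341208) → end (x,ẋ)=(1.628996, 5.996719)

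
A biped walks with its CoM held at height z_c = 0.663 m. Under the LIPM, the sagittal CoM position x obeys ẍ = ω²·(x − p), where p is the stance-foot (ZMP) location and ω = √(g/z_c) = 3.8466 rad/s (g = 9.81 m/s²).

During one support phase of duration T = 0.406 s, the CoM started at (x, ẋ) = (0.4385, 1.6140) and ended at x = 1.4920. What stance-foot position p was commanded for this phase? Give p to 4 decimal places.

p = 0.3731

ωT = 3.8466·0.406 = 1.561720; cosh(ωT) = 2.488393, sinh(ωT) = 2.278618
x(T) = p + (x₀−p)·cosh(ωT) + (ẋ₀/ω)·sinh(ωT) ⇒ p·(1 − cosh) = x(T) − x₀·cosh − (ẋ₀/ω)·sinh
numerator   = 1.4920 − (0.4385)·2.488393 − (1.6140/3.8466)·2.278618 = -0.555249
denominator = 1 − 2.488393 = -1.488393
p = -0.555249 / -1.488393 = 0.3731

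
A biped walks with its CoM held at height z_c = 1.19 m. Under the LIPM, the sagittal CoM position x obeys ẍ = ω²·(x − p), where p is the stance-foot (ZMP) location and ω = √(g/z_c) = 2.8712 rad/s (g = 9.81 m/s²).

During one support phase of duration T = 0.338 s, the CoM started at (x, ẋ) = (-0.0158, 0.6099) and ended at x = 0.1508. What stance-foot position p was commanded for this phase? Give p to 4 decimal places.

ωT = 2.8712·0.338 = 0.970466; cosh(ωT) = 1.509040, sinh(ωT) = 1.130133
x(T) = p + (x₀−p)·cosh(ωT) + (ẋ₀/ω)·sinh(ωT) ⇒ p·(1 − cosh) = x(T) − x₀·cosh − (ẋ₀/ω)·sinh
numerator   = 0.1508 − (-0.0158)·1.509040 − (0.6099/2.8712)·1.130133 = -0.065420
denominator = 1 − 1.509040 = -0.509040
p = -0.065420 / -0.509040 = 0.1285

p = 0.1285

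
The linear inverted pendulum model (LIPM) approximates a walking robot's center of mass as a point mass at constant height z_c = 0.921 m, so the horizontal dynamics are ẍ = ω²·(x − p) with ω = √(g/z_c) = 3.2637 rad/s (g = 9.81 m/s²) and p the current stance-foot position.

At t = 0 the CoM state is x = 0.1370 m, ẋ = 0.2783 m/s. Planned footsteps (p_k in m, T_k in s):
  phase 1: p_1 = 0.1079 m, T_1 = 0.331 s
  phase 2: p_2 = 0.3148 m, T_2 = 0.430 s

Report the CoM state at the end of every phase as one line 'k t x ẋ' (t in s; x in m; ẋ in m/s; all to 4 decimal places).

phase 1: p=0.1079, T=0.331, ωT=1.080285, cosh=1.642508, sinh=1.303010; start (x,ẋ)=(0.137000, 0.278300) → end (x,ẋ)=(0.266806, 0.580862)
phase 2: p=0.3148, T=0.430, ωT=1.403391, cosh=2.157368, sinh=1.911606; start (x,ẋ)=(0.266806, 0.580862) → end (x,ẋ)=(0.551481, 0.953705)

1 0.3310 0.2668 0.5809
2 0.7610 0.5515 0.9537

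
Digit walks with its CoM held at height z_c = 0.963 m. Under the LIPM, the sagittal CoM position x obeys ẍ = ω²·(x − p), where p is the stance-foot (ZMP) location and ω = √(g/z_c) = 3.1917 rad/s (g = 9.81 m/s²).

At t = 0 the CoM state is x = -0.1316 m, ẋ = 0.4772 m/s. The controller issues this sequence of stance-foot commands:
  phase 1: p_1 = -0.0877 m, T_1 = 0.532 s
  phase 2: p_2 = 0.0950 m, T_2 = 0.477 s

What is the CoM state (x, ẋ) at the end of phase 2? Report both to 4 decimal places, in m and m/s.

phase 1: p=-0.0877, T=0.532, ωT=1.697984, cosh=2.822989, sinh=2.639937; start (x,ẋ)=(-0.131600, 0.477200) → end (x,ẋ)=(0.183075, 0.977234)
phase 2: p=0.0950, T=0.477, ωT=1.522441, cosh=2.400789, sinh=2.182610; start (x,ẋ)=(0.183075, 0.977234) → end (x,ẋ)=(0.974721, 2.959684)

x = 0.9747, ẋ = 2.9597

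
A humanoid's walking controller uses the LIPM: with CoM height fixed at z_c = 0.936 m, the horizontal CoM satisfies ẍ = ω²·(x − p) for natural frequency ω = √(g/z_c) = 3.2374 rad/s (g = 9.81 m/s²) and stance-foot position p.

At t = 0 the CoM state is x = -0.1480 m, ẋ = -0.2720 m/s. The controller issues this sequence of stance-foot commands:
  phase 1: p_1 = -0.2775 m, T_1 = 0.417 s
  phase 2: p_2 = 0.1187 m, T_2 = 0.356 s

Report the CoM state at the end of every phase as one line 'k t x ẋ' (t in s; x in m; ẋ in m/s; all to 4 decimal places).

phase 1: p=-0.2775, T=0.417, ωT=1.349996, cosh=2.058325, sinh=1.799084; start (x,ẋ)=(-0.148000, -0.272000) → end (x,ẋ)=(-0.162102, 0.194389)
phase 2: p=0.1187, T=0.356, ωT=1.152514, cosh=1.740993, sinh=1.425151; start (x,ẋ)=(-0.162102, 0.194389) → end (x,ẋ)=(-0.284602, -0.957131)

1 0.4170 -0.1621 0.1944
2 0.7730 -0.2846 -0.9571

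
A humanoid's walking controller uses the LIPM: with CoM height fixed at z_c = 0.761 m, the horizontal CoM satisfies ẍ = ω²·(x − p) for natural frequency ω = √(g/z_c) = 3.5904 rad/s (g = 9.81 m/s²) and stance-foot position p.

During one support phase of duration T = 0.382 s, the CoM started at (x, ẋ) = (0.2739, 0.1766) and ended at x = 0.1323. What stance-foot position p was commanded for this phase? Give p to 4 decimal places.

ωT = 3.5904·0.382 = 1.371533; cosh(ωT) = 2.097553, sinh(ωT) = 1.843835
x(T) = p + (x₀−p)·cosh(ωT) + (ẋ₀/ω)·sinh(ωT) ⇒ p·(1 − cosh) = x(T) − x₀·cosh − (ẋ₀/ω)·sinh
numerator   = 0.1323 − (0.2739)·2.097553 − (0.1766/3.5904)·1.843835 = -0.532912
denominator = 1 − 2.097553 = -1.097553
p = -0.532912 / -1.097553 = 0.4855

p = 0.4855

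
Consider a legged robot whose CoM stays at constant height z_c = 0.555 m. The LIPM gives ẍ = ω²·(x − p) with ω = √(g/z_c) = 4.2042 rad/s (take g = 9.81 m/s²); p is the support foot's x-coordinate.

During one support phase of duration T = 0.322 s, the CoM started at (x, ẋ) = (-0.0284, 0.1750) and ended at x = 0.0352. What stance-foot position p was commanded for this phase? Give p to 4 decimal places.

ωT = 4.2042·0.322 = 1.353752; cosh(ωT) = 2.065098, sinh(ωT) = 1.806829
x(T) = p + (x₀−p)·cosh(ωT) + (ẋ₀/ω)·sinh(ωT) ⇒ p·(1 − cosh) = x(T) − x₀·cosh − (ẋ₀/ω)·sinh
numerator   = 0.0352 − (-0.0284)·2.065098 − (0.1750/4.2042)·1.806829 = 0.018639
denominator = 1 − 2.065098 = -1.065098
p = 0.018639 / -1.065098 = -0.0175

p = -0.0175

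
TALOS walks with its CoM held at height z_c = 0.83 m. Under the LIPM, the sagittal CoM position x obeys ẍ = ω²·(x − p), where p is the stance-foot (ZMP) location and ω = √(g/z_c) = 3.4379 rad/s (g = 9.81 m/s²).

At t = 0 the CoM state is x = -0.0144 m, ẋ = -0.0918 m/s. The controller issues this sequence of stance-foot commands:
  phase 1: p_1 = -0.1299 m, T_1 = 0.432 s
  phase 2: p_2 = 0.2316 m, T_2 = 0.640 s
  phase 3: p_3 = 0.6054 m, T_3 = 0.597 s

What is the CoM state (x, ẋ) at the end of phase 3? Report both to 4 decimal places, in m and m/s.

phase 1: p=-0.1299, T=0.432, ωT=1.485173, cosh=2.321096, sinh=2.094633; start (x,ẋ)=(-0.014400, -0.091800) → end (x,ẋ)=(0.082255, 0.618655)
phase 2: p=0.2316, T=0.640, ωT=2.200256, cosh=4.569049, sinh=4.458275; start (x,ẋ)=(0.082255, 0.618655) → end (x,ẋ)=(0.351508, 0.537637)
phase 3: p=0.6054, T=0.597, ωT=2.052426, cosh=3.957597, sinh=3.829174; start (x,ẋ)=(0.351508, 0.537637) → end (x,ẋ)=(0.199424, -1.214566)

x = 0.1994, ẋ = -1.2146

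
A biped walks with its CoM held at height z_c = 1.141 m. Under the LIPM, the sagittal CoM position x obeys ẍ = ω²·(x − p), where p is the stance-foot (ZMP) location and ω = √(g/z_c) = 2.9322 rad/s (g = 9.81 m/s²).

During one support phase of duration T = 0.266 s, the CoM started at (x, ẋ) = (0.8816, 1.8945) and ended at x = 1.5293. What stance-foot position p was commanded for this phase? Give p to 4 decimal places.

p = 0.5969

ωT = 2.9322·0.266 = 0.779965; cosh(ωT) = 1.319909, sinh(ωT) = 0.861487
x(T) = p + (x₀−p)·cosh(ωT) + (ẋ₀/ω)·sinh(ωT) ⇒ p·(1 − cosh) = x(T) − x₀·cosh − (ẋ₀/ω)·sinh
numerator   = 1.5293 − (0.8816)·1.319909 − (1.8945/2.9322)·0.861487 = -0.190940
denominator = 1 − 1.319909 = -0.319909
p = -0.190940 / -0.319909 = 0.5969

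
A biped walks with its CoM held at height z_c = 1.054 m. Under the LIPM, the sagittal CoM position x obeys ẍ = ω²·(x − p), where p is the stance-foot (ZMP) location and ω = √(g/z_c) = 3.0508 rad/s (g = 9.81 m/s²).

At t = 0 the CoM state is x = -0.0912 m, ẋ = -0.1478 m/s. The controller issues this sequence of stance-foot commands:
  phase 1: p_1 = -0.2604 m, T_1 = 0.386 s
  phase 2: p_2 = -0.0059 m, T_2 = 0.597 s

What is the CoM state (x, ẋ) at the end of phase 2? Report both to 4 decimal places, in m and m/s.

x = 0.4039, ẋ = 1.3429

phase 1: p=-0.2604, T=0.386, ωT=1.177609, cosh=1.777308, sinh=1.469294; start (x,ẋ)=(-0.091200, -0.147800) → end (x,ẋ)=(-0.030861, 0.495756)
phase 2: p=-0.0059, T=0.597, ωT=1.821328, cosh=3.170934, sinh=3.009123; start (x,ẋ)=(-0.030861, 0.495756) → end (x,ẋ)=(0.403933, 1.342860)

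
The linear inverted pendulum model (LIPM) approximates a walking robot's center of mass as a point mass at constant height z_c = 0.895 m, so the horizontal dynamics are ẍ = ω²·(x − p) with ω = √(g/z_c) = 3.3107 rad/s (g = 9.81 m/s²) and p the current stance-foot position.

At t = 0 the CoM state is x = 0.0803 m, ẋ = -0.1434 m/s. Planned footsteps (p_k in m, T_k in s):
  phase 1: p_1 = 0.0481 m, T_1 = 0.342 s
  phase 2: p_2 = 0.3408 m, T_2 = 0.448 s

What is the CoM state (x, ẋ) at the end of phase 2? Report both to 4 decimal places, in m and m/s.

x = -0.4106, ẋ = -2.2860

phase 1: p=0.0481, T=0.342, ωT=1.132259, cosh=1.712481, sinh=1.390177; start (x,ẋ)=(0.080300, -0.143400) → end (x,ẋ)=(0.043028, -0.097371)
phase 2: p=0.3408, T=0.448, ωT=1.483194, cosh=2.316955, sinh=2.090043; start (x,ẋ)=(0.043028, -0.097371) → end (x,ẋ)=(-0.410595, -2.286041)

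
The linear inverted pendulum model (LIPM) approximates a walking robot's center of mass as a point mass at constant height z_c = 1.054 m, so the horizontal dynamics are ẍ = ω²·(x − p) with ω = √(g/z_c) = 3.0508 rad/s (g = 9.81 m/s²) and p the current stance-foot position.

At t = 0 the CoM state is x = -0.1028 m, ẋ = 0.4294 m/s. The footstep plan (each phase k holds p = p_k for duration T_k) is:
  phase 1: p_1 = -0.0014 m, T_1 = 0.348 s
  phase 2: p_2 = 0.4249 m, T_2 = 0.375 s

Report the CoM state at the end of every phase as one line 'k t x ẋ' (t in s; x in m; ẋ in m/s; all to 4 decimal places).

1 0.3480 0.0136 0.3013
2 0.7230 -0.1469 -1.2489

phase 1: p=-0.0014, T=0.348, ωT=1.061678, cosh=1.618547, sinh=1.272672; start (x,ẋ)=(-0.102800, 0.429400) → end (x,ẋ)=(0.013608, 0.301302)
phase 2: p=0.4249, T=0.375, ωT=1.144050, cosh=1.728992, sinh=1.410466; start (x,ẋ)=(0.013608, 0.301302) → end (x,ẋ)=(-0.146921, -1.248862)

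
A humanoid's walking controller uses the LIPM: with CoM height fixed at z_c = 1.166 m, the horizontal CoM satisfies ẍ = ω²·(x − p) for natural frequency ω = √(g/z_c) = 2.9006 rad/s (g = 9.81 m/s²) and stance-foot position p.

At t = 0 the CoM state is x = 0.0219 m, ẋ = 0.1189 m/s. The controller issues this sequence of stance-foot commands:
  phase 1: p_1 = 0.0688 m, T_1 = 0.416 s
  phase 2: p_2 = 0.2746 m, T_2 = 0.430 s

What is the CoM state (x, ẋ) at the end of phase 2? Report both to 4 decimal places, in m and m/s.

phase 1: p=0.0688, T=0.416, ωT=1.206650, cosh=1.820733, sinh=1.521535; start (x,ẋ)=(0.021900, 0.118900) → end (x,ẋ)=(0.045778, 0.009498)
phase 2: p=0.2746, T=0.430, ωT=1.247258, cosh=1.884039, sinh=1.596747; start (x,ẋ)=(0.045778, 0.009498) → end (x,ẋ)=(-0.151281, -1.041901)

x = -0.1513, ẋ = -1.0419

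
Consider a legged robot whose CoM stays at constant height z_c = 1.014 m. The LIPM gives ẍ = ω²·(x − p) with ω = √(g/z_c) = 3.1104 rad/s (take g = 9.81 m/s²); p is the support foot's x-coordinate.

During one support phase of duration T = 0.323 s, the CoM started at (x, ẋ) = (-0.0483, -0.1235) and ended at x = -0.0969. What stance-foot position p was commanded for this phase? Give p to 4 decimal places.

ωT = 3.1104·0.323 = 1.004659; cosh(ωT) = 1.548573, sinh(ωT) = 1.182403
x(T) = p + (x₀−p)·cosh(ωT) + (ẋ₀/ω)·sinh(ωT) ⇒ p·(1 − cosh) = x(T) − x₀·cosh − (ẋ₀/ω)·sinh
numerator   = -0.0969 − (-0.0483)·1.548573 − (-0.1235/3.1104)·1.182403 = 0.024844
denominator = 1 − 1.548573 = -0.548573
p = 0.024844 / -0.548573 = -0.0453

p = -0.0453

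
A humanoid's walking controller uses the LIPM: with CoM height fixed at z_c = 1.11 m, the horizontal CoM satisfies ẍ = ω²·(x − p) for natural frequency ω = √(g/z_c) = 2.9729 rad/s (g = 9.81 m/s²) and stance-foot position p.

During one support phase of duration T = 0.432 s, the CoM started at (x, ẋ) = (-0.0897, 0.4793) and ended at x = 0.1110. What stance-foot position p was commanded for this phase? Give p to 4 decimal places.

p = -0.0175

ωT = 2.9729·0.432 = 1.284293; cosh(ωT) = 1.944479, sinh(ωT) = 1.667633
x(T) = p + (x₀−p)·cosh(ωT) + (ẋ₀/ω)·sinh(ωT) ⇒ p·(1 − cosh) = x(T) − x₀·cosh − (ẋ₀/ω)·sinh
numerator   = 0.1110 − (-0.0897)·1.944479 − (0.4793/2.9729)·1.667633 = 0.016559
denominator = 1 − 1.944479 = -0.944479
p = 0.016559 / -0.944479 = -0.0175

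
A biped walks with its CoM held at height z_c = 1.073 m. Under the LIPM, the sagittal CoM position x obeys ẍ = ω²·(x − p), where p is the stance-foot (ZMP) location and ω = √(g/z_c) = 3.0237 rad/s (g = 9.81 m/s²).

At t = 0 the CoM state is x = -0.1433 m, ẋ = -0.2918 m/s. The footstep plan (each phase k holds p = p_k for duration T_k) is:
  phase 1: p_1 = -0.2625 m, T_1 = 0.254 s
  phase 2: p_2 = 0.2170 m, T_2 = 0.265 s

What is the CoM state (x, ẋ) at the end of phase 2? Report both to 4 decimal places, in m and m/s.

x = -0.3479, ẋ = -1.1932

phase 1: p=-0.2625, T=0.254, ωT=0.768020, cosh=1.309712, sinh=0.845781; start (x,ẋ)=(-0.143300, -0.291800) → end (x,ẋ)=(-0.188004, -0.077333)
phase 2: p=0.2170, T=0.265, ωT=0.801280, cosh=1.338573, sinh=0.889819; start (x,ẋ)=(-0.188004, -0.077333) → end (x,ẋ)=(-0.347885, -1.193198)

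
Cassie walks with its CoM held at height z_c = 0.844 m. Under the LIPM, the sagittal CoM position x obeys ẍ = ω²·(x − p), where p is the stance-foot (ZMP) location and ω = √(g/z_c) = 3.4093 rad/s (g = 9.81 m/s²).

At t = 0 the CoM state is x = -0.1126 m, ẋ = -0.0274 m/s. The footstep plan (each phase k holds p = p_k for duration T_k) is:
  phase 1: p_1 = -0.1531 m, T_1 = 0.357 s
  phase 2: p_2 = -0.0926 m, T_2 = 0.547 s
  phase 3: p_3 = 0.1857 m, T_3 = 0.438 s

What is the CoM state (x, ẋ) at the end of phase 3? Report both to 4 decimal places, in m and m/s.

x = 0.2403, ẋ = 0.4047

phase 1: p=-0.1531, T=0.357, ωT=1.217120, cosh=1.836764, sinh=1.540683; start (x,ẋ)=(-0.112600, -0.027400) → end (x,ẋ)=(-0.091093, 0.162405)
phase 2: p=-0.0926, T=0.547, ωT=1.864887, cosh=3.305060, sinh=3.150147; start (x,ẋ)=(-0.091093, 0.162405) → end (x,ẋ)=(0.062440, 0.552940)
phase 3: p=0.1857, T=0.438, ωT=1.493273, cosh=2.338140, sinh=2.113504; start (x,ẋ)=(0.062440, 0.552940) → end (x,ẋ)=(0.240281, 0.404692)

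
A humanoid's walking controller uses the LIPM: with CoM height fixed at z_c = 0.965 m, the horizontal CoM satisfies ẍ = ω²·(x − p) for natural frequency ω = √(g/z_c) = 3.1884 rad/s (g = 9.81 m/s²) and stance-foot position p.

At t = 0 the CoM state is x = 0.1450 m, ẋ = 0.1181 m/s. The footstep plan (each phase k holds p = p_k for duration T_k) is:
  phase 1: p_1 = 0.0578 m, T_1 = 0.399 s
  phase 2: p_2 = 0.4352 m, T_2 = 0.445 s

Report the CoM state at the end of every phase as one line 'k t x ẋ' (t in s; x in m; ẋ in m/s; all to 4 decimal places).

1 0.3990 0.2865 0.6844
2 0.8440 0.5275 0.5747

phase 1: p=0.0578, T=0.399, ωT=1.272172, cosh=1.924408, sinh=1.644186; start (x,ẋ)=(0.145000, 0.118100) → end (x,ẋ)=(0.286510, 0.684403)
phase 2: p=0.4352, T=0.445, ωT=1.418838, cosh=2.187155, sinh=1.945160; start (x,ẋ)=(0.286510, 0.684403) → end (x,ẋ)=(0.527528, 0.574727)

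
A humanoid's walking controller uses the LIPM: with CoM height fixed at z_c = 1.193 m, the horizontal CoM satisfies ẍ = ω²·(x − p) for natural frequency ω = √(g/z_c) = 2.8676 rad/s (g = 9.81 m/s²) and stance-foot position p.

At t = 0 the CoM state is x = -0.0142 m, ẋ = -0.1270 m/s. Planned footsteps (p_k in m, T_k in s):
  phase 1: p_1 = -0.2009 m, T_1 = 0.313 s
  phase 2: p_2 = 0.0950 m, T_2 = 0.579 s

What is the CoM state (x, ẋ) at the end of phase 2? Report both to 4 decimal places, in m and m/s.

phase 1: p=-0.2009, T=0.313, ωT=0.897559, cosh=1.430585, sinh=1.023021; start (x,ẋ)=(-0.014200, -0.127000) → end (x,ẋ)=(0.020883, 0.366022)
phase 2: p=0.0950, T=0.579, ωT=1.660340, cosh=2.725588, sinh=2.535514; start (x,ẋ)=(0.020883, 0.366022) → end (x,ẋ)=(0.216621, 0.458730)

x = 0.2166, ẋ = 0.4587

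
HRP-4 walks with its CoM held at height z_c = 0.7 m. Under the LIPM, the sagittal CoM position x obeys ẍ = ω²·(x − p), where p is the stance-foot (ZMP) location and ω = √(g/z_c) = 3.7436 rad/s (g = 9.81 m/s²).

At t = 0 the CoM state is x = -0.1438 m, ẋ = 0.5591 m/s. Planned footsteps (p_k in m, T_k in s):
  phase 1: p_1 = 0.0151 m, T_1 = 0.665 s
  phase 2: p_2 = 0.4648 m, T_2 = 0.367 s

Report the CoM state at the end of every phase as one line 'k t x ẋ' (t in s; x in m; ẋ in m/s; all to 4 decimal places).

phase 1: p=0.0151, T=0.665, ωT=2.489494, cosh=6.069063, sinh=5.986111; start (x,ẋ)=(-0.143800, 0.559100) → end (x,ẋ)=(-0.055259, -0.167673)
phase 2: p=0.4648, T=0.367, ωT=1.373901, cosh=2.101925, sinh=1.848808; start (x,ẋ)=(-0.055259, -0.167673) → end (x,ẋ)=(-0.711132, -3.951868)

1 0.6650 -0.0553 -0.1677
2 1.0320 -0.7111 -3.9519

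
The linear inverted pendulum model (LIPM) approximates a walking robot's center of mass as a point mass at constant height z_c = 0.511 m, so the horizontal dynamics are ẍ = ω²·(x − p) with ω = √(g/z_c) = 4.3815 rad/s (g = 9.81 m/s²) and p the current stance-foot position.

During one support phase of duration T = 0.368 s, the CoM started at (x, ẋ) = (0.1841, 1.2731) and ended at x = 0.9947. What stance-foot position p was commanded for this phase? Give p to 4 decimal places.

ωT = 4.3815·0.368 = 1.612392; cosh(ωT) = 2.607101, sinh(ωT) = 2.407691
x(T) = p + (x₀−p)·cosh(ωT) + (ẋ₀/ω)·sinh(ωT) ⇒ p·(1 − cosh) = x(T) − x₀·cosh − (ẋ₀/ω)·sinh
numerator   = 0.9947 − (0.1841)·2.607101 − (1.2731/4.3815)·2.407691 = -0.184852
denominator = 1 − 2.607101 = -1.607101
p = -0.184852 / -1.607101 = 0.1150

p = 0.1150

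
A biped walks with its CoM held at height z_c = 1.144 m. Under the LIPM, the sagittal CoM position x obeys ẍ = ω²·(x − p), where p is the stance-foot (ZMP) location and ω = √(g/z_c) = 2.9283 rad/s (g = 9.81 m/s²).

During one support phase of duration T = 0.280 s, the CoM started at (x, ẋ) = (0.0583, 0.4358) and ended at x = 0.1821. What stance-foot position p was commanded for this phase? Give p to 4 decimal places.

ωT = 2.9283·0.280 = 0.819924; cosh(ωT) = 1.355396, sinh(ωT) = 0.914931
x(T) = p + (x₀−p)·cosh(ωT) + (ẋ₀/ω)·sinh(ωT) ⇒ p·(1 − cosh) = x(T) − x₀·cosh − (ẋ₀/ω)·sinh
numerator   = 0.1821 − (0.0583)·1.355396 − (0.4358/2.9283)·0.914931 = -0.033083
denominator = 1 − 1.355396 = -0.355396
p = -0.033083 / -0.355396 = 0.0931

p = 0.0931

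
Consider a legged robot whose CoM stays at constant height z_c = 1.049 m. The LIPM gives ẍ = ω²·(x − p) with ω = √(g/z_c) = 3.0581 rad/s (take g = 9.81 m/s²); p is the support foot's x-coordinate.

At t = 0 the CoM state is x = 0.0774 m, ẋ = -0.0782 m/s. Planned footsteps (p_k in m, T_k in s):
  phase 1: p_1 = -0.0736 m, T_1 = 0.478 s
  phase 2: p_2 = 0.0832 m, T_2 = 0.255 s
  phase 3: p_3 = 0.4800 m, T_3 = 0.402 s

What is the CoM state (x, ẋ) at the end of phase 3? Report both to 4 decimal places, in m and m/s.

phase 1: p=-0.0736, T=0.478, ωT=1.461772, cosh=2.272710, sinh=2.040885; start (x,ẋ)=(0.077400, -0.078200) → end (x,ẋ)=(0.217391, 0.764700)
phase 2: p=0.0832, T=0.255, ωT=0.779815, cosh=1.319780, sinh=0.861290; start (x,ẋ)=(0.217391, 0.764700) → end (x,ẋ)=(0.475674, 1.362683)
phase 3: p=0.4800, T=0.402, ωT=1.229356, cosh=1.855754, sinh=1.563273; start (x,ẋ)=(0.475674, 1.362683) → end (x,ẋ)=(1.168564, 2.508124)

x = 1.1686, ẋ = 2.5081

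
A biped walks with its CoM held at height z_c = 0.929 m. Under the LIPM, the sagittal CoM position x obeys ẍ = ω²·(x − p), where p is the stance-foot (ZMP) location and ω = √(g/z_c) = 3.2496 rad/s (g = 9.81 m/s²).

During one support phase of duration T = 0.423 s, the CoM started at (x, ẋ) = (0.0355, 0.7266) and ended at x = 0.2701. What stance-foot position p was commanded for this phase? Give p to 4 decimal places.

ωT = 3.2496·0.423 = 1.374581; cosh(ωT) = 2.103182, sinh(ωT) = 1.850237
x(T) = p + (x₀−p)·cosh(ωT) + (ẋ₀/ω)·sinh(ωT) ⇒ p·(1 − cosh) = x(T) − x₀·cosh − (ẋ₀/ω)·sinh
numerator   = 0.2701 − (0.0355)·2.103182 − (0.7266/3.2496)·1.850237 = -0.218270
denominator = 1 − 2.103182 = -1.103182
p = -0.218270 / -1.103182 = 0.1979

p = 0.1979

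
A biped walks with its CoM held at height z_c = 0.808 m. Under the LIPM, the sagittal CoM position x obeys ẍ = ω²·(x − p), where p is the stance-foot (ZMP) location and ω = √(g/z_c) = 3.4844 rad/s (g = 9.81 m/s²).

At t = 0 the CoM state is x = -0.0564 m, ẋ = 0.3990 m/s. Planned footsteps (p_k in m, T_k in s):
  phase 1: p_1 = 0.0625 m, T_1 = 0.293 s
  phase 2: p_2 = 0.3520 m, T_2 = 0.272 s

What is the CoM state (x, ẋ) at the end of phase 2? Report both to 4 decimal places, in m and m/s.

phase 1: p=0.0625, T=0.293, ωT=1.020929, cosh=1.568016, sinh=1.207756; start (x,ẋ)=(-0.056400, 0.399000) → end (x,ẋ)=(0.014364, 0.125271)
phase 2: p=0.3520, T=0.272, ωT=0.947757, cosh=1.483763, sinh=1.096153; start (x,ẋ)=(0.014364, 0.125271) → end (x,ẋ)=(-0.109564, -1.103709)

x = -0.1096, ẋ = -1.1037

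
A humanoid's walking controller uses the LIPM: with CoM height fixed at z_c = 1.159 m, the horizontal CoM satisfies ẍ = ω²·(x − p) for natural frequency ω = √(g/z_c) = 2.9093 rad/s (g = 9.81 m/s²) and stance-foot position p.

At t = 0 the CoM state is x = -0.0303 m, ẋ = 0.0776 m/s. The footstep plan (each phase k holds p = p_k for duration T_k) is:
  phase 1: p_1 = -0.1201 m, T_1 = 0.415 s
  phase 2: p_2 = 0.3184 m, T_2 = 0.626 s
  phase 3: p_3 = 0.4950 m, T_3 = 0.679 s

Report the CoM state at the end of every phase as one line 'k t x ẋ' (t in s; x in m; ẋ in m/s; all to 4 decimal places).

phase 1: p=-0.1201, T=0.415, ωT=1.207359, cosh=1.821814, sinh=1.522828; start (x,ẋ)=(-0.030300, 0.077600) → end (x,ẋ)=(0.084117, 0.539219)
phase 2: p=0.3184, T=0.626, ωT=1.821222, cosh=3.170616, sinh=3.008788; start (x,ẋ)=(0.084117, 0.539219) → end (x,ẋ)=(0.133239, -0.341128)
phase 3: p=0.4950, T=0.679, ωT=1.975415, cosh=3.674156, sinh=3.535453; start (x,ẋ)=(0.133239, -0.341128) → end (x,ẋ)=(-1.248715, -4.974324)

1 0.4150 0.0841 0.5392
2 1.0410 0.1332 -0.3411
3 1.7200 -1.2487 -4.9743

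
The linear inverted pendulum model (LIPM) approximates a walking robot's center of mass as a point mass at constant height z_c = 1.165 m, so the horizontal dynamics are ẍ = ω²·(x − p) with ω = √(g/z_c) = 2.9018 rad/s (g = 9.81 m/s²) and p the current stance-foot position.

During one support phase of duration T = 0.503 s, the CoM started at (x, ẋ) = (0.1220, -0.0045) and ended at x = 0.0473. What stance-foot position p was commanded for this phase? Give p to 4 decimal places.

ωT = 2.9018·0.503 = 1.459605; cosh(ωT) = 2.268294, sinh(ωT) = 2.035966
x(T) = p + (x₀−p)·cosh(ωT) + (ẋ₀/ω)·sinh(ωT) ⇒ p·(1 − cosh) = x(T) − x₀·cosh − (ẋ₀/ω)·sinh
numerator   = 0.0473 − (0.1220)·2.268294 − (-0.0045/2.9018)·2.035966 = -0.226275
denominator = 1 − 2.268294 = -1.268294
p = -0.226275 / -1.268294 = 0.1784

p = 0.1784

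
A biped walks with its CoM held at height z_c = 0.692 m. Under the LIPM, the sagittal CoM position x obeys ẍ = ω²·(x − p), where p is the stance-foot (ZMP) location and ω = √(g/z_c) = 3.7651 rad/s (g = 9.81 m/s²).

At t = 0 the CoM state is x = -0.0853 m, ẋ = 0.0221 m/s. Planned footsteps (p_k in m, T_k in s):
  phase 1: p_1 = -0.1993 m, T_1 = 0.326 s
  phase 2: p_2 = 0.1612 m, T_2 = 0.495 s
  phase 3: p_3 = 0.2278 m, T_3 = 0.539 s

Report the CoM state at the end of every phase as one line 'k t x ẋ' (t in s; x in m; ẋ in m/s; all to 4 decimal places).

1 0.3260 0.0211 0.7104
2 0.8210 0.2922 0.6853
3 1.3600 1.1576 3.5590

phase 1: p=-0.1993, T=0.326, ωT=1.227423, cosh=1.852735, sinh=1.559688; start (x,ẋ)=(-0.085300, 0.022100) → end (x,ẋ)=(0.021067, 0.710397)
phase 2: p=0.1612, T=0.495, ωT=1.863725, cosh=3.301400, sinh=3.146306; start (x,ẋ)=(0.021067, 0.710397) → end (x,ẋ)=(0.292207, 0.685263)
phase 3: p=0.2278, T=0.539, ωT=2.029389, cosh=3.870425, sinh=3.739010; start (x,ẋ)=(0.292207, 0.685263) → end (x,ẋ)=(1.157598, 3.558967)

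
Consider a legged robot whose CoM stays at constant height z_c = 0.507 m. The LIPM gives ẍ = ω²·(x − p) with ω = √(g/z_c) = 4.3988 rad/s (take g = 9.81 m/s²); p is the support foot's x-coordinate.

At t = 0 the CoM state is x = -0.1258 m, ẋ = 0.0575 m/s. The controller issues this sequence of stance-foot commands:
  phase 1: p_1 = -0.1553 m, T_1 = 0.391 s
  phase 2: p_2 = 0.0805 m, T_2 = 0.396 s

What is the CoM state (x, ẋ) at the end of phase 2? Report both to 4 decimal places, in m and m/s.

phase 1: p=-0.1553, T=0.391, ωT=1.719931, cosh=2.881610, sinh=2.702532; start (x,ẋ)=(-0.125800, 0.057500) → end (x,ẋ)=(-0.034966, 0.516386)
phase 2: p=0.0805, T=0.396, ωT=1.741925, cosh=2.941752, sinh=2.766569; start (x,ẋ)=(-0.034966, 0.516386) → end (x,ẋ)=(0.065603, 0.113909)

x = 0.0656, ẋ = 0.1139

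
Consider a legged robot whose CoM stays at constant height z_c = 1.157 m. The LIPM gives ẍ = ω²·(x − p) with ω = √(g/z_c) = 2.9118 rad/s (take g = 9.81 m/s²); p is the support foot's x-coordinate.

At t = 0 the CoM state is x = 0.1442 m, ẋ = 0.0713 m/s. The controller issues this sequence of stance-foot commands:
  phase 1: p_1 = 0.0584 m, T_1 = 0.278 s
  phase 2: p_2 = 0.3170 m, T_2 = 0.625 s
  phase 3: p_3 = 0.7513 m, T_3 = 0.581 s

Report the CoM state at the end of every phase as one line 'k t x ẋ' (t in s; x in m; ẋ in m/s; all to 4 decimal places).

phase 1: p=0.0584, T=0.278, ωT=0.809480, cosh=1.345915, sinh=0.900826; start (x,ẋ)=(0.144200, 0.071300) → end (x,ẋ)=(0.195938, 0.321019)
phase 2: p=0.3170, T=0.625, ωT=1.819875, cosh=3.166567, sinh=3.004521; start (x,ẋ)=(0.195938, 0.321019) → end (x,ẋ)=(0.264889, -0.042593)
phase 3: p=0.7513, T=0.581, ωT=1.691756, cosh=2.806600, sinh=2.622404; start (x,ẋ)=(0.264889, -0.042593) → end (x,ẋ)=(-0.652221, -3.833734)

1 0.2780 0.1959 0.3210
2 0.9030 0.2649 -0.0426
3 1.4840 -0.6522 -3.8337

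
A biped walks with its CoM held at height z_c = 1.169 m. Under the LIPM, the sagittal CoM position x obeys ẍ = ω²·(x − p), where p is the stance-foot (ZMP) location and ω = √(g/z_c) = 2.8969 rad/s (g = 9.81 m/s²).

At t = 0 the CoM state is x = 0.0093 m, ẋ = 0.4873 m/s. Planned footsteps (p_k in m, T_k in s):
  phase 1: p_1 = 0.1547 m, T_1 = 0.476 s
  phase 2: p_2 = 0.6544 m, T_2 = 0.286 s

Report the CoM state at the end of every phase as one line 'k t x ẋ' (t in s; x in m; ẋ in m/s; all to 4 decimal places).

phase 1: p=0.1547, T=0.476, ωT=1.378924, cosh=2.111239, sinh=1.859390; start (x,ẋ)=(0.009300, 0.487300) → end (x,ẋ)=(0.160502, 0.245615)
phase 2: p=0.6544, T=0.286, ωT=0.828513, cosh=1.363305, sinh=0.926607; start (x,ẋ)=(0.160502, 0.245615) → end (x,ẋ)=(0.059629, -0.990917)

1 0.4760 0.1605 0.2456
2 0.7620 0.0596 -0.9909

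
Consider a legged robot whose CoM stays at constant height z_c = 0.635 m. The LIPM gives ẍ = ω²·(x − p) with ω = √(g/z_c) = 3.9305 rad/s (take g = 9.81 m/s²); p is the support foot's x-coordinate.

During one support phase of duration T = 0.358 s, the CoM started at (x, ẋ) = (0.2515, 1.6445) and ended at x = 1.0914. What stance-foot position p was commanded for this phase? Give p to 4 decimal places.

p = 0.2200

ωT = 3.9305·0.358 = 1.407119; cosh(ωT) = 2.164510, sinh(ωT) = 1.919662
x(T) = p + (x₀−p)·cosh(ωT) + (ẋ₀/ω)·sinh(ωT) ⇒ p·(1 − cosh) = x(T) − x₀·cosh − (ẋ₀/ω)·sinh
numerator   = 1.0914 − (0.2515)·2.164510 − (1.6445/3.9305)·1.919662 = -0.256150
denominator = 1 − 2.164510 = -1.164510
p = -0.256150 / -1.164510 = 0.2200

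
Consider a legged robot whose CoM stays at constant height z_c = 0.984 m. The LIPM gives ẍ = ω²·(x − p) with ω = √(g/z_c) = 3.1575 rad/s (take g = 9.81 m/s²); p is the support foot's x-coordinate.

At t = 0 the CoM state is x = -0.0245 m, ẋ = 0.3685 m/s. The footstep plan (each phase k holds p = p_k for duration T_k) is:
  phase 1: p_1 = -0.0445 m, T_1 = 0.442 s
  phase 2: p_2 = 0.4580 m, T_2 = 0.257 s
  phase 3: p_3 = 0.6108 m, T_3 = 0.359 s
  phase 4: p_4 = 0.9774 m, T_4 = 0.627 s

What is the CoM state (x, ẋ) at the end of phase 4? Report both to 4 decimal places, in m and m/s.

x = -0.8504, ẋ = -5.5571

phase 1: p=-0.0445, T=0.442, ωT=1.395615, cosh=2.142569, sinh=1.894888; start (x,ẋ)=(-0.024500, 0.368500) → end (x,ẋ)=(0.219497, 0.909199)
phase 2: p=0.4580, T=0.257, ωT=0.811478, cosh=1.347716, sinh=0.903515; start (x,ẋ)=(0.219497, 0.909199) → end (x,ẋ)=(0.396731, 0.544928)
phase 3: p=0.6108, T=0.359, ωT=1.133543, cosh=1.714267, sinh=1.392376; start (x,ẋ)=(0.396731, 0.544928) → end (x,ẋ)=(0.484128, -0.006985)
phase 4: p=0.9774, T=0.627, ωT=1.979753, cosh=3.689527, sinh=3.551424; start (x,ẋ)=(0.484128, -0.006985) → end (x,ẋ)=(-0.850395, -5.557130)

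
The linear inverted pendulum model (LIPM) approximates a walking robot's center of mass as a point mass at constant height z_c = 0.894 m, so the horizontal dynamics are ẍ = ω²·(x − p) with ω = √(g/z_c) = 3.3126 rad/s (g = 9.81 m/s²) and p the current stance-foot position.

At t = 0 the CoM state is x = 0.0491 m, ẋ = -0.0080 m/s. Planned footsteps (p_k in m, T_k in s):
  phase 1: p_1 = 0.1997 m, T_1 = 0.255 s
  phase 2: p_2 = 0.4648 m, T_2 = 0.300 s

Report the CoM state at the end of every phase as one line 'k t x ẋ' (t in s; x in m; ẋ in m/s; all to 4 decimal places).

1 0.2550 -0.0102 -0.4844
2 0.5550 -0.4351 -2.5780

phase 1: p=0.1997, T=0.255, ωT=0.844713, cosh=1.378495, sinh=0.948815; start (x,ẋ)=(0.049100, -0.008000) → end (x,ẋ)=(-0.010193, -0.484370)
phase 2: p=0.4648, T=0.300, ωT=0.993780, cosh=1.535801, sinh=1.165626; start (x,ẋ)=(-0.010193, -0.484370) → end (x,ẋ)=(-0.435133, -2.577963)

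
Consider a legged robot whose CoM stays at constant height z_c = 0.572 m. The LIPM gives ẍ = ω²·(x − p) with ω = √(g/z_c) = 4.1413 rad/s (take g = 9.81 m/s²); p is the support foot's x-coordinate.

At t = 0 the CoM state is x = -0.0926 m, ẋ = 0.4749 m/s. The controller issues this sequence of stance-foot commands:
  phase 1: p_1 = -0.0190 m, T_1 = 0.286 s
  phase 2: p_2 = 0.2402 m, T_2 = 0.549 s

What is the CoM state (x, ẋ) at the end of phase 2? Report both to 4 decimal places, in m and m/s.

phase 1: p=-0.0190, T=0.286, ωT=1.184412, cosh=1.787345, sinh=1.481419; start (x,ẋ)=(-0.092600, 0.474900) → end (x,ẋ)=(0.019332, 0.397274)
phase 2: p=0.2402, T=0.549, ωT=2.273574, cosh=4.908499, sinh=4.805555; start (x,ẋ)=(0.019332, 0.397274) → end (x,ẋ)=(-0.382935, -2.445532)

x = -0.3829, ẋ = -2.4455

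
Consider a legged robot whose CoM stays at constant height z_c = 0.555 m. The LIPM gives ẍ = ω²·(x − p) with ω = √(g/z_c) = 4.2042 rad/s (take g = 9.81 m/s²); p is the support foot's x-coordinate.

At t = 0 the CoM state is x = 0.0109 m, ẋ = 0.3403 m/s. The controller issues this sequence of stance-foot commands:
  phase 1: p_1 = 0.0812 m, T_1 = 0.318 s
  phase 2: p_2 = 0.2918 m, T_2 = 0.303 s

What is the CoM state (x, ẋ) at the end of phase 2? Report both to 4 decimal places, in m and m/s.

x = -0.0472, ẋ = -1.1308

phase 1: p=0.0812, T=0.318, ωT=1.336936, cosh=2.035004, sinh=1.772355; start (x,ẋ)=(0.010900, 0.340300) → end (x,ẋ)=(0.081599, 0.168683)
phase 2: p=0.2918, T=0.303, ωT=1.273873, cosh=1.927208, sinh=1.647461; start (x,ẋ)=(0.081599, 0.168683) → end (x,ẋ)=(-0.047201, -1.130821)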